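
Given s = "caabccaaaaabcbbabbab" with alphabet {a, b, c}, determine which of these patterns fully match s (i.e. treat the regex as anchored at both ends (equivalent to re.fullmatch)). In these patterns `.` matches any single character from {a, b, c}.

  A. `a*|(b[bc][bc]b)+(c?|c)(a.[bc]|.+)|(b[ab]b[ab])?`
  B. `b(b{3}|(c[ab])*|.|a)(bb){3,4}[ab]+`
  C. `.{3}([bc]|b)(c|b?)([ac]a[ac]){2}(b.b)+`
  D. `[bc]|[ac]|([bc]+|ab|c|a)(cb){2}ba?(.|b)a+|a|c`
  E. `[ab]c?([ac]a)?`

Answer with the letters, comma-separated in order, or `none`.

C

A → no match
B → no match — must start with "b"
C → match
D → no match
E → no match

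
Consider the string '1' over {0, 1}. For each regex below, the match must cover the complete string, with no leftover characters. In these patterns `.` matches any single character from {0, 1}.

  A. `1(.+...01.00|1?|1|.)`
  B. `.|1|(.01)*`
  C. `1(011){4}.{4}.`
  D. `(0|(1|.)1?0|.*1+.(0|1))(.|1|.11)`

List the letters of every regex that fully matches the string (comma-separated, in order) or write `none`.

A → match
B → match
C → no match — must start with '1011'
D → no match

A, B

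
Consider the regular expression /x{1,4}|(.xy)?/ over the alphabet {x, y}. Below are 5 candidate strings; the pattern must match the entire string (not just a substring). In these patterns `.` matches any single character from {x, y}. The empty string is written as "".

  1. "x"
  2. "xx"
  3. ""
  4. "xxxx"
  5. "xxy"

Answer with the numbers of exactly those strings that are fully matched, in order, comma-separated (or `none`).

1 → match
2 → match
3 → match
4 → match
5 → match

1, 2, 3, 4, 5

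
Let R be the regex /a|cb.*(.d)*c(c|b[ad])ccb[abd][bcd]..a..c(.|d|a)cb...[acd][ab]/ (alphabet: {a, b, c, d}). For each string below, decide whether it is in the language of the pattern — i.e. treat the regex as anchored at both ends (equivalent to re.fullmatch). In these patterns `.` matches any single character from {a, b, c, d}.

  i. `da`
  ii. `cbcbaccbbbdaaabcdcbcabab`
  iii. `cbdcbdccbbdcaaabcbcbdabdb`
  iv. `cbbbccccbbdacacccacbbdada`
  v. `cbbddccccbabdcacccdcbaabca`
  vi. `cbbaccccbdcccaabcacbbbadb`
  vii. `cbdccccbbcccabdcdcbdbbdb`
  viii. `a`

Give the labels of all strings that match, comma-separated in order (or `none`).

ii, iii, iv, v, vi, vii, viii

i → no match
ii → match
iii → match
iv → match
v → match
vi → match
vii → match
viii → match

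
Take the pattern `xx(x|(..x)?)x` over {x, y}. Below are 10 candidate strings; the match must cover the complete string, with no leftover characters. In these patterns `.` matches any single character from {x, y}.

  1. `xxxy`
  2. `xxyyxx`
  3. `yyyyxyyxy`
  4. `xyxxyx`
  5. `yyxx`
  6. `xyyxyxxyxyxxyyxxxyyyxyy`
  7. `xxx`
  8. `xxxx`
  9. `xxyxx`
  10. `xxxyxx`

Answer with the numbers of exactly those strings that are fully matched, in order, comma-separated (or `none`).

2, 7, 8, 10

1. `xxxy` → no match — must end with `x`
2. `xxyyxx` → match
3. `yyyyxyyxy` → no match — must start with `xx`
4. `xyxxyx` → no match — must start with `xx`
5. `yyxx` → no match — must start with `xx`
6 → no match — must start with `xx`
7. `xxx` → match
8. `xxxx` → match
9. `xxyxx` → no match
10. `xxxyxx` → match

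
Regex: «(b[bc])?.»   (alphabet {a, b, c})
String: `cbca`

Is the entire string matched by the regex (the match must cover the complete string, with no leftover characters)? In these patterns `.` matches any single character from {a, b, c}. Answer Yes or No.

No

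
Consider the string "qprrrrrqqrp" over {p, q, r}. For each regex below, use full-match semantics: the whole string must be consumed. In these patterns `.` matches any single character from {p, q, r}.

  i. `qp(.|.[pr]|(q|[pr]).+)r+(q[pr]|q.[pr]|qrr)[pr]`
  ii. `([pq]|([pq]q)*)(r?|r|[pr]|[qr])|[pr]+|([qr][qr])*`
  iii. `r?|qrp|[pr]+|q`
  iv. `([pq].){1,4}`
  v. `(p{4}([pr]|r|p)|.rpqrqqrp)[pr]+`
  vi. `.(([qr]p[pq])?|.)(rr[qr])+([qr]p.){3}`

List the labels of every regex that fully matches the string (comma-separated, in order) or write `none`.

i

i → match
ii → no match
iii → no match
iv → no match
v → no match
vi → no match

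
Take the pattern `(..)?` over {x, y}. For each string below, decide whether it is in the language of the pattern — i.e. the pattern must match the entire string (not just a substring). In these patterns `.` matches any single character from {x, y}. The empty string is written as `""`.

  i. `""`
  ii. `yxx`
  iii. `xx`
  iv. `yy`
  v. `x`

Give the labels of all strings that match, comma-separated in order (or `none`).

i, iii, iv

i → match
ii → no match
iii → match
iv → match
v → no match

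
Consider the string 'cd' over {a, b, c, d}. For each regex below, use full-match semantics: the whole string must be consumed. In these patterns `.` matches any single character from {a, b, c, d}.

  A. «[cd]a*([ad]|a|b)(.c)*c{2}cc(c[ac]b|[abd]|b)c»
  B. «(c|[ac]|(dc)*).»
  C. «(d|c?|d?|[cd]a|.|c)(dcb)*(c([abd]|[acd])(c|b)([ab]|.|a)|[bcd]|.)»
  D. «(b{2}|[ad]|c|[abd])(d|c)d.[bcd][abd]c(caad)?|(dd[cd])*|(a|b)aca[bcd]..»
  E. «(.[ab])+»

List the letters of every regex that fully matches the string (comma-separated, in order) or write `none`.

A → no match — must end with 'c'
B → match
C → match
D → no match
E → no match

B, C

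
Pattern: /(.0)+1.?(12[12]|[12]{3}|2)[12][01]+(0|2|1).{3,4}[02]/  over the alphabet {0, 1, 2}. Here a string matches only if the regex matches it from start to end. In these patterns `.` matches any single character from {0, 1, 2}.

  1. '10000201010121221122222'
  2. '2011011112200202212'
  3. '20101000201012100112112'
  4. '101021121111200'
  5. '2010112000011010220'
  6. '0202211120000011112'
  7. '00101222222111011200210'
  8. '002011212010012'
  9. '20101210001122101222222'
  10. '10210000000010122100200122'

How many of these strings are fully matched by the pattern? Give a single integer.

1 → no match
2 → no match
3 → match
4 → match
5 → no match
6 → no match
7 → no match
8 → match
9 → no match
10 → no match
Total matched: 3

3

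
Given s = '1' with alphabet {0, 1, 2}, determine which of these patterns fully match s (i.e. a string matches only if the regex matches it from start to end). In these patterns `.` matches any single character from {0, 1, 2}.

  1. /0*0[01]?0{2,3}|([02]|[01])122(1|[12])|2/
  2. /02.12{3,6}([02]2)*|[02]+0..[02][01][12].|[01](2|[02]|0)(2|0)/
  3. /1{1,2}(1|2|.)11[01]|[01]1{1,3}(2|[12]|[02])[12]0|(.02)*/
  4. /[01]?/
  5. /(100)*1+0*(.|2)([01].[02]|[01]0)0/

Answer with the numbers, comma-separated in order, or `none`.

1 → no match
2 → no match
3 → no match
4 → match
5 → no match — must end with '0'

4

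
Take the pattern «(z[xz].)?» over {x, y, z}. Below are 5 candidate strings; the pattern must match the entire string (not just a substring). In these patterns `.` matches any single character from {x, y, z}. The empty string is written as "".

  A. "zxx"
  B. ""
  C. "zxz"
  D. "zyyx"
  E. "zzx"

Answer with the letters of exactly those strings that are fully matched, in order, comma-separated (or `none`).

A. "zxx" → match
B. "" → match
C. "zxz" → match
D. "zyyx" → no match
E. "zzx" → match

A, B, C, E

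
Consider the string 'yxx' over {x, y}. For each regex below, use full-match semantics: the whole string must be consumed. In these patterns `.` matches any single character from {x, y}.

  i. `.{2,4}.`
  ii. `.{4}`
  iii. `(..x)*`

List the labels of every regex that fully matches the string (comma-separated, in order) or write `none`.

i, iii

i → match
ii → no match
iii → match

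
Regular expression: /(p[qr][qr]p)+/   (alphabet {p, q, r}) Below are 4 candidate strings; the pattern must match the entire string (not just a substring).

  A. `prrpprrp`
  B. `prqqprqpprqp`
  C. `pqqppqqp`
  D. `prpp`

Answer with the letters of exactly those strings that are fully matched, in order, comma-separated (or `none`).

A. `prrpprrp` → match
B. `prqqprqpprqp` → no match
C. `pqqppqqp` → match
D. `prpp` → no match

A, C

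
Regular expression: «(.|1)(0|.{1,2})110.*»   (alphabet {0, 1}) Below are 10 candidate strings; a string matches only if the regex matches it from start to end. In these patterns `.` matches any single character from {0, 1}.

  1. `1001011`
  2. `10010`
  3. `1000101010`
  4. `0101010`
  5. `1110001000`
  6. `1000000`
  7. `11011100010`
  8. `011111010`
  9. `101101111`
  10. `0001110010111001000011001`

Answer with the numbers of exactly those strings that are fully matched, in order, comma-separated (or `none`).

9

1 → no match
2 → no match
3 → no match
4 → no match
5 → no match
6 → no match
7 → no match
8 → no match
9 → match
10 → no match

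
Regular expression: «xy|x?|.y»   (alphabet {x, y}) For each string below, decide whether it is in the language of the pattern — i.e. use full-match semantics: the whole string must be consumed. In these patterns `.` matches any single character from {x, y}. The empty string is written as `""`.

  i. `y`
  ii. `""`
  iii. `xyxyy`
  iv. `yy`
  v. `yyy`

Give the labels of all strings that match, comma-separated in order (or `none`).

ii, iv

i. `y` → no match
ii. `""` → match
iii. `xyxyy` → no match
iv. `yy` → match
v. `yyy` → no match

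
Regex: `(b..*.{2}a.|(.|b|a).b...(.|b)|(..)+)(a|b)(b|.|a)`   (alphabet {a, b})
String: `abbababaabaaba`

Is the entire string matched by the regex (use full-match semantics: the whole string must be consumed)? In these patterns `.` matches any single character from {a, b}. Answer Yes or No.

Yes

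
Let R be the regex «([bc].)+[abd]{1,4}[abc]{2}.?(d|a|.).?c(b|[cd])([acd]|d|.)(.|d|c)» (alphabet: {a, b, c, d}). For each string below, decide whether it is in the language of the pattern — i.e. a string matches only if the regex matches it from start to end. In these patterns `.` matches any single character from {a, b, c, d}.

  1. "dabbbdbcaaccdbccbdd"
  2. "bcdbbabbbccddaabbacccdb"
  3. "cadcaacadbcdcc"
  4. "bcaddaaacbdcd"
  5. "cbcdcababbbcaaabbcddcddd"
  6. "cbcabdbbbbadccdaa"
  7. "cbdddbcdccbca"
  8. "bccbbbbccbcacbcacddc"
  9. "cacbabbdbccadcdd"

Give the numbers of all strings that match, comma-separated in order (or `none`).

1 → no match
2 → no match
3 → no match
4 → no match
5 → match
6 → match
7 → match
8 → no match
9 → no match

5, 6, 7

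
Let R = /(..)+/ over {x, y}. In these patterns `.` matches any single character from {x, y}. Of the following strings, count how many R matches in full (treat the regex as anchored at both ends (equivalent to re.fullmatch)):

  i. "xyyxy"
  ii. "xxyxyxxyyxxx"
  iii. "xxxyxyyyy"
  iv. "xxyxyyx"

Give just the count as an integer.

1

i → no match
ii → match
iii → no match
iv → no match
Total matched: 1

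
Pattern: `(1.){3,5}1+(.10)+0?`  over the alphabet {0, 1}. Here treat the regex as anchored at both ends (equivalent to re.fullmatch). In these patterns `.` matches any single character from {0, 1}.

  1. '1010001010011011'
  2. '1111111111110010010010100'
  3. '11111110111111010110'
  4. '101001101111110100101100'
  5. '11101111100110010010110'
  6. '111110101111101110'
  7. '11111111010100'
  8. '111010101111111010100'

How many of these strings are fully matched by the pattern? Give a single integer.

1

1 → no match
2 → no match
3 → match
4 → no match
5 → no match
6 → no match
7 → no match
8 → no match
Total matched: 1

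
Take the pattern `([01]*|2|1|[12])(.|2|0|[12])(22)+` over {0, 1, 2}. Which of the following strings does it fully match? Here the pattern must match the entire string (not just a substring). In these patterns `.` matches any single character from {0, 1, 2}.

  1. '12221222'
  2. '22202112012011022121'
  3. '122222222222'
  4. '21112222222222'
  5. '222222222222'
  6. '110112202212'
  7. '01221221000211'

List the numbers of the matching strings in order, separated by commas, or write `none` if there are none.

3, 5

1 → no match
2 → no match — must end with '22'
3 → match
4 → no match
5 → match
6 → no match — must end with '22'
7 → no match — must end with '22'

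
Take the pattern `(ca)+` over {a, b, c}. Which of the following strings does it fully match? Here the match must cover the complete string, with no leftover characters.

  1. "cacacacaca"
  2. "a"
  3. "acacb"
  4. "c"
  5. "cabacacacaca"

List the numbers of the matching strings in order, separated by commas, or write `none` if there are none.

1 → match
2 → no match — must start with "ca"
3 → no match — must start with "ca"
4 → no match — must start with "ca"
5 → no match

1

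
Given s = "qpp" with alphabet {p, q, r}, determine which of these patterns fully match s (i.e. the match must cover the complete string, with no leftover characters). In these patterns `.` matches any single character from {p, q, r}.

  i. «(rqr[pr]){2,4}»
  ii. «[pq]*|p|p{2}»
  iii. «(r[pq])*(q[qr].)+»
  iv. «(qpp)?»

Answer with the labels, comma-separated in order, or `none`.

ii, iv

i → no match — must start with "rqr"
ii → match
iii → no match
iv → match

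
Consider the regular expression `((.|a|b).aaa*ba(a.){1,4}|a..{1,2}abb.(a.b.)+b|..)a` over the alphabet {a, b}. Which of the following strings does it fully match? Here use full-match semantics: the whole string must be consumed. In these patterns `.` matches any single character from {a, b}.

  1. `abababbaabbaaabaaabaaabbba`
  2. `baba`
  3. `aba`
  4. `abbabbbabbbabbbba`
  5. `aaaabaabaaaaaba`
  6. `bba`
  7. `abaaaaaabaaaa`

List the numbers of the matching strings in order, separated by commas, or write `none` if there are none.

1 → match
2. `baba` → no match
3. `aba` → match
4 → match
5 → match
6. `bba` → match
7 → match

1, 3, 4, 5, 6, 7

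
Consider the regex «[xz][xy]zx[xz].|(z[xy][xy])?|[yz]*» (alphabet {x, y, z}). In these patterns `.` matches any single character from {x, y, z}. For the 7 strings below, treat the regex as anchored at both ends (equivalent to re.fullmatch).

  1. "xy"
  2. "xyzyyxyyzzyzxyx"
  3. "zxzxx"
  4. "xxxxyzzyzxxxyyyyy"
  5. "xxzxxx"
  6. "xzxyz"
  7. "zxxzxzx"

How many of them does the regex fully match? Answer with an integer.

1

1 → no match
2 → no match
3 → no match
4 → no match
5 → match
6 → no match
7 → no match
Total matched: 1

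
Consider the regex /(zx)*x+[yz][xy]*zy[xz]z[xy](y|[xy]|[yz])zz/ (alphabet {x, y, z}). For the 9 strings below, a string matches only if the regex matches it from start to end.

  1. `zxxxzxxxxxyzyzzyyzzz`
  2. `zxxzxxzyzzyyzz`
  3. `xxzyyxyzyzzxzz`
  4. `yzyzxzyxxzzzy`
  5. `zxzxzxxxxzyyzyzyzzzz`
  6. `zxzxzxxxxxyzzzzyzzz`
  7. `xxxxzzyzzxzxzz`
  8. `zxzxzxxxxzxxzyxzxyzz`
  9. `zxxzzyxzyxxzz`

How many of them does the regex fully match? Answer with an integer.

2

1 → no match
2 → match
3 → no match
4 → no match — must end with `zz`
5 → no match
6 → no match
7 → no match
8 → match
9 → no match
Total matched: 2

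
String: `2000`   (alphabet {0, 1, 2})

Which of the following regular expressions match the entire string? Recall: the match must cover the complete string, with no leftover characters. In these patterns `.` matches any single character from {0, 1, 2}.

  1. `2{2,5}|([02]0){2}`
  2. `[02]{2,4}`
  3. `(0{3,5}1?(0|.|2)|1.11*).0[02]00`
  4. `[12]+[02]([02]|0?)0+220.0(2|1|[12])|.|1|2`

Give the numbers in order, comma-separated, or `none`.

1, 2

1 → match
2 → match
3 → no match
4 → no match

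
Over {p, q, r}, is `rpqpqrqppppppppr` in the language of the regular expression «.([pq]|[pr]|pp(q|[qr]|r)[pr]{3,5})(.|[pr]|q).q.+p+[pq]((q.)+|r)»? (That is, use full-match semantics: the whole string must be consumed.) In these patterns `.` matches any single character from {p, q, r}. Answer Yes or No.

Yes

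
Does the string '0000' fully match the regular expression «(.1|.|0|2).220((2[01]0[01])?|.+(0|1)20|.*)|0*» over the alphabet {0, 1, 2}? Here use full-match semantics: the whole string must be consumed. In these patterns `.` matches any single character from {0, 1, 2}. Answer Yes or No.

Yes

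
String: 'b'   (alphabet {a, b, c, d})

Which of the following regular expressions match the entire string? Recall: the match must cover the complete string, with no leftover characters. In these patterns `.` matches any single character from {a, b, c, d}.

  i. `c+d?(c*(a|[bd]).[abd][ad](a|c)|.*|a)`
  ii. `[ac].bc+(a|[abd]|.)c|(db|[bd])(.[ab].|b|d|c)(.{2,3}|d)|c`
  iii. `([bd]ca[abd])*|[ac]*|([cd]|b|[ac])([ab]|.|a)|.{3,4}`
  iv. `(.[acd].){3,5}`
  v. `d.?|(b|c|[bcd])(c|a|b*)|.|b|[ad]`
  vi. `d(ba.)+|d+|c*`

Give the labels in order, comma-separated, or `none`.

i → no match — must start with 'c'
ii → no match
iii → no match
iv → no match
v → match
vi → no match

v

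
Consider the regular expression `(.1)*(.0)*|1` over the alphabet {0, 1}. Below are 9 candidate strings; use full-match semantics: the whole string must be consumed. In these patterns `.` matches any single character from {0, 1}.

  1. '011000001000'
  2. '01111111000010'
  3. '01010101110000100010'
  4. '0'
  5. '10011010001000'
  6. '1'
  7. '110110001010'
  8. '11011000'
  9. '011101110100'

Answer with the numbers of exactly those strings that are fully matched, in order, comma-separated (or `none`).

1, 2, 3, 6, 7, 8, 9

1 → match
2 → match
3 → match
4 → no match
5 → no match
6 → match
7 → match
8 → match
9 → match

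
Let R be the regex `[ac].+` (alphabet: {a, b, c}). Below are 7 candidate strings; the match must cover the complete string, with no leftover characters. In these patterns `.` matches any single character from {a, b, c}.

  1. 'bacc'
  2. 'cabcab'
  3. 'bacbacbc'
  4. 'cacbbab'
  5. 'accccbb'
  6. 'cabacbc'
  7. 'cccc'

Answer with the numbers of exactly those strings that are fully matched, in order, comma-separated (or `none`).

1 → no match
2 → match
3 → no match
4 → match
5 → match
6 → match
7 → match

2, 4, 5, 6, 7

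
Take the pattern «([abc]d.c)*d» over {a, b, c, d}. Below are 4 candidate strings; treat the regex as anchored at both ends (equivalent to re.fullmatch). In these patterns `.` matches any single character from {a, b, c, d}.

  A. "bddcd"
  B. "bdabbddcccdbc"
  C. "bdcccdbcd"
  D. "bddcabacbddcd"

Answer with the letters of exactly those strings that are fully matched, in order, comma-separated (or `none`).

A, C

A → match
B → no match — must end with "d"
C → match
D → no match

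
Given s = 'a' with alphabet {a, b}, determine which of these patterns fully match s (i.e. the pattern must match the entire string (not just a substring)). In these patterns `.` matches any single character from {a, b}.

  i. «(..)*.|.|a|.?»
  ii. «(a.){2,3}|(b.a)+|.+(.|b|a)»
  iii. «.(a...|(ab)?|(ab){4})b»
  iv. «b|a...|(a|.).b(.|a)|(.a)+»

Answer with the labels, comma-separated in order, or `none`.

i → match
ii → no match
iii → no match — must end with 'b'
iv → no match

i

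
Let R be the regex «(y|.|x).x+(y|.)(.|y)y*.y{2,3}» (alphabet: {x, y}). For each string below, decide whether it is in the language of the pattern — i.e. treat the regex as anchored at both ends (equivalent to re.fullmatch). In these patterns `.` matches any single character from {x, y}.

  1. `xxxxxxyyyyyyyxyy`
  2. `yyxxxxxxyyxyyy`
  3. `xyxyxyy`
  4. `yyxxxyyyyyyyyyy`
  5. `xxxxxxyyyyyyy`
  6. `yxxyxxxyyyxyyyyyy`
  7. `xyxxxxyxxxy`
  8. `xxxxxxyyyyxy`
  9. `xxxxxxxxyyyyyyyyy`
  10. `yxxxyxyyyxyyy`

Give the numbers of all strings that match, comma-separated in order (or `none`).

1 → match
2 → match
3 → no match
4 → match
5 → match
6 → no match
7 → no match
8 → no match
9 → match
10 → match

1, 2, 4, 5, 9, 10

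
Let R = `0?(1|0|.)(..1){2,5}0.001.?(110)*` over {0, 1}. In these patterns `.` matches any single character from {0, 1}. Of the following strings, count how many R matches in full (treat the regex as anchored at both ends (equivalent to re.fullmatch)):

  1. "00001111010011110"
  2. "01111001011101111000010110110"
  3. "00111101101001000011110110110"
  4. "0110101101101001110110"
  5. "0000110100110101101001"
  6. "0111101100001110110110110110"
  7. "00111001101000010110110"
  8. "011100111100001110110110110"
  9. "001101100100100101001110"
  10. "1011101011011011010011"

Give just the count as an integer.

10

1 → match
2 → match
3 → match
4 → match
5 → match
6 → match
7 → match
8 → match
9 → match
10 → match
Total matched: 10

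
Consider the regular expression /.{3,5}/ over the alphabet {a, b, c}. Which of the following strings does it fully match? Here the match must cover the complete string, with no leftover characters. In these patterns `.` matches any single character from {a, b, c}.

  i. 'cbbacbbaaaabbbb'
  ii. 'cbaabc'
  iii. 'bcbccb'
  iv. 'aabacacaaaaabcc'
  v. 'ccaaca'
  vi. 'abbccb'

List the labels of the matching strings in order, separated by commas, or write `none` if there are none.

i → no match
ii → no match
iii → no match
iv → no match
v → no match
vi → no match

none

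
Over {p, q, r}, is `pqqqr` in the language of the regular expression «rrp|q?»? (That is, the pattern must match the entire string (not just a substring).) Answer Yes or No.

No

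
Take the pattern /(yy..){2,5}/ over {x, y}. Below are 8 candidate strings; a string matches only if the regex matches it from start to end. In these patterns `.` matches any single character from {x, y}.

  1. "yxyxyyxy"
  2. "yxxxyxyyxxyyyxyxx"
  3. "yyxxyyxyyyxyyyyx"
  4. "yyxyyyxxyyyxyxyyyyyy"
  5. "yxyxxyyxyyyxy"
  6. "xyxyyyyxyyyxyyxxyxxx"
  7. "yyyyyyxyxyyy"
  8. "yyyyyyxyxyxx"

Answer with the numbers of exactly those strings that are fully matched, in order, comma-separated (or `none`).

1. "yxyxyyxy" → no match — must start with "yy"
2 → no match — must start with "yy"
3 → match
4 → no match
5 → no match — must start with "yy"
6 → no match — must start with "yy"
7. "yyyyyyxyxyyy" → no match
8. "yyyyyyxyxyxx" → no match

3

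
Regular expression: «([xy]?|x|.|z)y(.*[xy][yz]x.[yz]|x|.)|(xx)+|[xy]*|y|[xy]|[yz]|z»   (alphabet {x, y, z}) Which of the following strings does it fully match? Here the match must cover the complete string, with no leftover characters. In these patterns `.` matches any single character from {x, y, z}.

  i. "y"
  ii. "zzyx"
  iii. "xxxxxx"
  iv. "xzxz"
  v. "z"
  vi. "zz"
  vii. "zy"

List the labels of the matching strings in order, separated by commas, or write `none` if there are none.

i, iii, v

i → match
ii → no match
iii → match
iv → no match
v → match
vi → no match
vii → no match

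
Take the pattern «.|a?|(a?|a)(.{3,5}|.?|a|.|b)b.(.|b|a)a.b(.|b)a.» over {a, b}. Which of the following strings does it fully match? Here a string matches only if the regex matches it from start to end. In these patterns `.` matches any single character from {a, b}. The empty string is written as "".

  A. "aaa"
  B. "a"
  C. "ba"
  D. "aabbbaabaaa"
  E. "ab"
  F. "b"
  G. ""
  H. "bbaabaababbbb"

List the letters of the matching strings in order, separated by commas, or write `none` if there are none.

B, D, F, G

A → no match
B → match
C → no match
D → match
E → no match
F → match
G → match
H → no match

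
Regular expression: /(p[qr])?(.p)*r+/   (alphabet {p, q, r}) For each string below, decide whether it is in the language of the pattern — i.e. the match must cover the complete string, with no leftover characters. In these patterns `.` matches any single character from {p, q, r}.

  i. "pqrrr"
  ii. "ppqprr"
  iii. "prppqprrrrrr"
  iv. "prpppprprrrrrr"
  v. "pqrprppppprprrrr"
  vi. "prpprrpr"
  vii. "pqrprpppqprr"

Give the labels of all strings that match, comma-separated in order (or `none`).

i. "pqrrr" → match
ii. "ppqprr" → match
iii. "prppqprrrrrr" → match
iv → match
v → match
vi. "prpprrpr" → no match
vii. "pqrprpppqprr" → match

i, ii, iii, iv, v, vii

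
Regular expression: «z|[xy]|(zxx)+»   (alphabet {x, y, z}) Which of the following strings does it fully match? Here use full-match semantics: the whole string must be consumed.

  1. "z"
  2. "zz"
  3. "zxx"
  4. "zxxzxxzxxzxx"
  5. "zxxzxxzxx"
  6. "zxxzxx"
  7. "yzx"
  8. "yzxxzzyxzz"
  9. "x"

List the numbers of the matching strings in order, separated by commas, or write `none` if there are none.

1. "z" → match
2. "zz" → no match
3. "zxx" → match
4. "zxxzxxzxxzxx" → match
5. "zxxzxxzxx" → match
6. "zxxzxx" → match
7. "yzx" → no match
8. "yzxxzzyxzz" → no match
9. "x" → match

1, 3, 4, 5, 6, 9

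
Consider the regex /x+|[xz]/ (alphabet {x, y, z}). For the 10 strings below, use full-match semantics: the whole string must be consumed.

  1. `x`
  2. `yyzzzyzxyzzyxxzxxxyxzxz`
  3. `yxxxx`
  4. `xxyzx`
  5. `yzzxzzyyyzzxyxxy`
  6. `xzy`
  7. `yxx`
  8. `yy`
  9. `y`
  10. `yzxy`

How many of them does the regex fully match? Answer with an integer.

1

1 → match
2 → no match
3 → no match
4 → no match
5 → no match
6 → no match
7 → no match
8 → no match
9 → no match
10 → no match
Total matched: 1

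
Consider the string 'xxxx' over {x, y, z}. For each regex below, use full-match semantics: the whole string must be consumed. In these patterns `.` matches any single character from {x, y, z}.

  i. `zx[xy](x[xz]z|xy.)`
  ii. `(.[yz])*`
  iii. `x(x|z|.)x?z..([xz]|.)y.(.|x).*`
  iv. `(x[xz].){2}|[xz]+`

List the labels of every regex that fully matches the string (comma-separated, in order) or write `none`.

i → no match — must start with 'zx'
ii → no match
iii → no match
iv → match

iv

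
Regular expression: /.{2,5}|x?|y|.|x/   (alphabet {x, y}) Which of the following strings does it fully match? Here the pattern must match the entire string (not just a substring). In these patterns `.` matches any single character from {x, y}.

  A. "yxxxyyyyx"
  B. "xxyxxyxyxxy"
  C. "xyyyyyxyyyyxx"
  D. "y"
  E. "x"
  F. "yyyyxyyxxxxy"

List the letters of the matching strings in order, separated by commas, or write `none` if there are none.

D, E

A → no match
B → no match
C → no match
D → match
E → match
F → no match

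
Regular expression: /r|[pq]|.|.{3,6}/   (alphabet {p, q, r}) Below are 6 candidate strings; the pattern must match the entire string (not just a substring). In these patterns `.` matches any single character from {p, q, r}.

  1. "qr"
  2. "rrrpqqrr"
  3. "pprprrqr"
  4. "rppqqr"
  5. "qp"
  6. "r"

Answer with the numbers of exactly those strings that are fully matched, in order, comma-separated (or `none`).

1 → no match
2 → no match
3 → no match
4 → match
5 → no match
6 → match

4, 6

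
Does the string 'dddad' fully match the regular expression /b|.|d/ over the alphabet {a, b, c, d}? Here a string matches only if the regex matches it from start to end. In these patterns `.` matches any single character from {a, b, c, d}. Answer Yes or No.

No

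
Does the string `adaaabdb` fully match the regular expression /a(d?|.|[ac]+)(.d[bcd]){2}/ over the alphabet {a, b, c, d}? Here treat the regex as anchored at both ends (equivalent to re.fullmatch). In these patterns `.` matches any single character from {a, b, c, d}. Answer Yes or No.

No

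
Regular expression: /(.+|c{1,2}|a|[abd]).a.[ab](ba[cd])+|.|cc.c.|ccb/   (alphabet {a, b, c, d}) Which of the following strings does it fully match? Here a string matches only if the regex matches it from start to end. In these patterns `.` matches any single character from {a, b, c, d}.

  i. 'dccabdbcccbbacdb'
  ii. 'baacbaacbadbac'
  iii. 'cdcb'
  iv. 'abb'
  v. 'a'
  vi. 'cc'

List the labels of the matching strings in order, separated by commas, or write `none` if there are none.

i → no match
ii → no match
iii → no match
iv → no match
v → match
vi → no match

v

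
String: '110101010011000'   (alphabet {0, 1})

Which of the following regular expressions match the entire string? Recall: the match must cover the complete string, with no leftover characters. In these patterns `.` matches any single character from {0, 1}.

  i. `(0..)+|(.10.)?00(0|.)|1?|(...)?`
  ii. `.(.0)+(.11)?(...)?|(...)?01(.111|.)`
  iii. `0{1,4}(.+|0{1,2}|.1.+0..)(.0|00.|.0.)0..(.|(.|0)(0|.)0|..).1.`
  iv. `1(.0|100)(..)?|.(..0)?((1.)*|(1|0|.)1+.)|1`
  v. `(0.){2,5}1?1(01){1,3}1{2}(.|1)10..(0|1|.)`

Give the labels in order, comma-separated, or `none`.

ii

i → no match
ii → match
iii → no match — must start with '0'
iv → no match
v → no match — must start with '0'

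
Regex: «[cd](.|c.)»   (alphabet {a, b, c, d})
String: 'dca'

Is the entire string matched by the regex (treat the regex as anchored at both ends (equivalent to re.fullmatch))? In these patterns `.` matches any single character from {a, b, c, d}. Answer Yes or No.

Yes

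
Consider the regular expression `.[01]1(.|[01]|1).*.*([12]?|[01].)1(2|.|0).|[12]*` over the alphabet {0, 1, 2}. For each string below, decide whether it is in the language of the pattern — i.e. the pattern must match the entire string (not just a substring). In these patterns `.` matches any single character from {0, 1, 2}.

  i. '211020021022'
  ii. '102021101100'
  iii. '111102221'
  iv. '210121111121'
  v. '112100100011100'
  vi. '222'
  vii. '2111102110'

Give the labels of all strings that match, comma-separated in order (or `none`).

vi, vii

i. '211020021022' → no match
ii. '102021101100' → no match
iii. '111102221' → no match
iv. '210121111121' → no match
v → no match
vi. '222' → match
vii. '2111102110' → match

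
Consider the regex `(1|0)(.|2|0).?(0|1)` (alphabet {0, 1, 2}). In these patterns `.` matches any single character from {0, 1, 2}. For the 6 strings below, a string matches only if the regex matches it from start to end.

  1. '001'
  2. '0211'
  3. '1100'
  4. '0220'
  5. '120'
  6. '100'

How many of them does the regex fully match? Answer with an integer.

1 → match
2 → match
3 → match
4 → match
5 → match
6 → match
Total matched: 6

6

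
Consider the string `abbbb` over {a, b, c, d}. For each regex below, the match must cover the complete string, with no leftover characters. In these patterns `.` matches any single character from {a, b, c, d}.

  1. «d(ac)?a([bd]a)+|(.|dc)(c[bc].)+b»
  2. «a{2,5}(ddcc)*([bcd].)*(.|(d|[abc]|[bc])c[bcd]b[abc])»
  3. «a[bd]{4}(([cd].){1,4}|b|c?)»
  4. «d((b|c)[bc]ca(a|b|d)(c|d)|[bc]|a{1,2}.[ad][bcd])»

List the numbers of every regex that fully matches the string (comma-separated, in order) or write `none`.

1 → no match
2 → no match
3 → match
4 → no match — must start with `d`

3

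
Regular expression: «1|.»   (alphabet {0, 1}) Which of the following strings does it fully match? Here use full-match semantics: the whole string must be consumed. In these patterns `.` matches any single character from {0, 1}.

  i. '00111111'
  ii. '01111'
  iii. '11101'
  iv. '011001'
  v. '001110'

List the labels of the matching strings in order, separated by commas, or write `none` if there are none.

i → no match
ii → no match
iii → no match
iv → no match
v → no match

none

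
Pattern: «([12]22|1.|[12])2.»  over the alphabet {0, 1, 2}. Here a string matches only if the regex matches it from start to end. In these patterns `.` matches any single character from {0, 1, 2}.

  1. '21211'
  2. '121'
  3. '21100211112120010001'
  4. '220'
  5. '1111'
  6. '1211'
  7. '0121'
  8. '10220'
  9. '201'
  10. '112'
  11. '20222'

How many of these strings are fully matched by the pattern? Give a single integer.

1 → no match
2 → match
3 → no match
4 → match
5 → no match
6 → no match
7 → no match
8 → no match
9 → no match
10 → no match
11 → no match
Total matched: 2

2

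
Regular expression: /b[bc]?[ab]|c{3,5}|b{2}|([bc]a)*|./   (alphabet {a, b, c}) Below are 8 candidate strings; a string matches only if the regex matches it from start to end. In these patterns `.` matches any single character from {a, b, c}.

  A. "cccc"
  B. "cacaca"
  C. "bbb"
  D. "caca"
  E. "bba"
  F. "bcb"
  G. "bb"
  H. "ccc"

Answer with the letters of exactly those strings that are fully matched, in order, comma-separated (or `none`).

A, B, C, D, E, F, G, H

A → match
B → match
C → match
D → match
E → match
F → match
G → match
H → match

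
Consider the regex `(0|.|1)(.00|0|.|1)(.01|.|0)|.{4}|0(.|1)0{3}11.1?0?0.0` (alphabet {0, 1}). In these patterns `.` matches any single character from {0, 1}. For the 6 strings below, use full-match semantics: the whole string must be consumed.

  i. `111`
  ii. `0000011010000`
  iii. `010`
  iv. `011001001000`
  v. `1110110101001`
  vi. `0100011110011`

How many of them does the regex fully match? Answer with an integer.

i → match
ii → match
iii → match
iv → no match
v → no match
vi → no match
Total matched: 3

3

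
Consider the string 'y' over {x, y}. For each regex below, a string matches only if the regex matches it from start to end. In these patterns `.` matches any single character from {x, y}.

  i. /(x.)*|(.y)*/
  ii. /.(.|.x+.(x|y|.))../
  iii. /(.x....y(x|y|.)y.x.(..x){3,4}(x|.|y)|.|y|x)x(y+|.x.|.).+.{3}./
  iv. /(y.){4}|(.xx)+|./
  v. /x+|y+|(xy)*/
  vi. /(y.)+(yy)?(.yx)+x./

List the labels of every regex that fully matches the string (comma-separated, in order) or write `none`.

i → no match
ii → no match
iii → no match
iv → match
v → match
vi → no match

iv, v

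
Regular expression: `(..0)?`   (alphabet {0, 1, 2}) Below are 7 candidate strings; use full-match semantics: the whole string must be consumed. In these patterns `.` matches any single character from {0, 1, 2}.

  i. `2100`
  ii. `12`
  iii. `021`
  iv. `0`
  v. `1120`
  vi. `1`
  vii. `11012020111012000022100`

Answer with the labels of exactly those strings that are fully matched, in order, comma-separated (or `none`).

none

i → no match
ii → no match
iii → no match
iv → no match
v → no match
vi → no match
vii → no match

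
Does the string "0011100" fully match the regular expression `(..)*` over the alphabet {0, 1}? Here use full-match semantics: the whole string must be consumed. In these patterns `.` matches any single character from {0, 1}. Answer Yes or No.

No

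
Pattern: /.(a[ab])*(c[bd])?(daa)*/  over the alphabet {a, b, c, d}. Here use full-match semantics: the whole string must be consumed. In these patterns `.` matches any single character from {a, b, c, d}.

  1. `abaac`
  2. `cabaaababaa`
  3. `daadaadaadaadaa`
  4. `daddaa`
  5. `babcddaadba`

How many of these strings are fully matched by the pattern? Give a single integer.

2

1. `abaac` → no match
2. `cabaaababaa` → match
3 → match
4. `daddaa` → no match
5. `babcddaadba` → no match
Total matched: 2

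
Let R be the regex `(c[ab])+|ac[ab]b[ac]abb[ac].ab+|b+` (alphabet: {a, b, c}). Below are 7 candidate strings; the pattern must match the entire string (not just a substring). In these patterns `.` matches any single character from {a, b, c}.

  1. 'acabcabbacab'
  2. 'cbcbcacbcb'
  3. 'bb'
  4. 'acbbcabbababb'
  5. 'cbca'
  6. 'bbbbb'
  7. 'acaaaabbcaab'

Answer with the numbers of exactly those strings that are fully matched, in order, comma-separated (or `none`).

1 → match
2 → match
3 → match
4 → match
5 → match
6 → match
7 → no match

1, 2, 3, 4, 5, 6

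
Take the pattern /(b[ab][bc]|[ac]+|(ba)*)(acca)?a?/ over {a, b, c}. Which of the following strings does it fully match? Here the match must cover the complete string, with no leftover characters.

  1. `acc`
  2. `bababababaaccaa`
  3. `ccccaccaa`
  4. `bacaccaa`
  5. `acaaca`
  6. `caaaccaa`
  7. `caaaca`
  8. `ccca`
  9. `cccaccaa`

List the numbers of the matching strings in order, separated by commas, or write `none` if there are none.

1 → match
2 → match
3 → match
4 → match
5 → match
6 → match
7 → match
8 → match
9 → match

1, 2, 3, 4, 5, 6, 7, 8, 9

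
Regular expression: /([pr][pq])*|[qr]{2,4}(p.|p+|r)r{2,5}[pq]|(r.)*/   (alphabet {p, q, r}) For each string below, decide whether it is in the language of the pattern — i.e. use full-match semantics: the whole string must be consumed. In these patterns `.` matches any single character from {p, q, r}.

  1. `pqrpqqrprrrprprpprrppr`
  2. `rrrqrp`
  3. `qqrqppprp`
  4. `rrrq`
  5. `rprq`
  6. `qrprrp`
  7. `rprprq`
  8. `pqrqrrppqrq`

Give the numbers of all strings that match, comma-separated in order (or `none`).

2, 4, 5, 6, 7

1 → no match
2. `rrrqrp` → match
3. `qqrqppprp` → no match
4. `rrrq` → match
5. `rprq` → match
6. `qrprrp` → match
7. `rprprq` → match
8. `pqrqrrppqrq` → no match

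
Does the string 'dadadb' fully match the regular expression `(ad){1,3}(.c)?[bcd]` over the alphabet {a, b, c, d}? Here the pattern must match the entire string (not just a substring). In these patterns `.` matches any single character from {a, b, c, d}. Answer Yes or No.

No

Every match must start with 'ad', but 'dadadb' does not.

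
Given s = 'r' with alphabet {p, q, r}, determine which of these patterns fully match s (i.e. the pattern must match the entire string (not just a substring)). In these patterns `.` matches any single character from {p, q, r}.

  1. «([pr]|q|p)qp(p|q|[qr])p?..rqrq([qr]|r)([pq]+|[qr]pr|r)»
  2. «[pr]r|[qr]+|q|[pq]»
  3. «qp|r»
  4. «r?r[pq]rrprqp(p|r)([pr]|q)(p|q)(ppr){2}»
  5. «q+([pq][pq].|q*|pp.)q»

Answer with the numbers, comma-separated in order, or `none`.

2, 3

1 → no match
2 → match
3 → match
4 → no match — must end with 'ppr'
5 → no match — must start with 'q'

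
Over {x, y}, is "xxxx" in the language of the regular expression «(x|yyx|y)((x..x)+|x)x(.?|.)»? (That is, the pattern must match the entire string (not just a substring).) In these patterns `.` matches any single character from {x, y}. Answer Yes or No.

Yes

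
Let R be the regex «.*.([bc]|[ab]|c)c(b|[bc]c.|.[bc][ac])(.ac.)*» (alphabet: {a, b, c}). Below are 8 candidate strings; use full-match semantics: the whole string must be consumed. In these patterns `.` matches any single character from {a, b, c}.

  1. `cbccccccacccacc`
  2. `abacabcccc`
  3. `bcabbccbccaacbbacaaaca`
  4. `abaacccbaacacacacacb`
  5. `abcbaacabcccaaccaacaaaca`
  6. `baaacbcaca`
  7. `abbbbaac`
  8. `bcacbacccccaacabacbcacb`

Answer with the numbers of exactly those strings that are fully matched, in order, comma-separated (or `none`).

1 → match
2 → match
3 → match
4 → match
5 → no match
6 → match
7 → no match
8 → match

1, 2, 3, 4, 6, 8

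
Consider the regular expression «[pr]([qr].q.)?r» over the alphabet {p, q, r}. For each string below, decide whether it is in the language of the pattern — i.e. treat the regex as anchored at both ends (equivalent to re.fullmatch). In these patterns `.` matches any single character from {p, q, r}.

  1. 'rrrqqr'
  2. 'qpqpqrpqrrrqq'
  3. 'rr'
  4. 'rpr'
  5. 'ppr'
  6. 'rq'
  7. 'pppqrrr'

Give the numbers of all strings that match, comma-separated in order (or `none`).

1, 3

1 → match
2 → no match — must end with 'r'
3 → match
4 → no match
5 → no match
6 → no match — must end with 'r'
7 → no match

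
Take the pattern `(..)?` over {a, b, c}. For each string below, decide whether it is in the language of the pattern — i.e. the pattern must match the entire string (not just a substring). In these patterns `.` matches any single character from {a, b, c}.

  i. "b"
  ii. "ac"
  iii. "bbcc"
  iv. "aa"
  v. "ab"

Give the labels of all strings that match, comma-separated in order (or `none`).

ii, iv, v

i. "b" → no match
ii. "ac" → match
iii. "bbcc" → no match
iv. "aa" → match
v. "ab" → match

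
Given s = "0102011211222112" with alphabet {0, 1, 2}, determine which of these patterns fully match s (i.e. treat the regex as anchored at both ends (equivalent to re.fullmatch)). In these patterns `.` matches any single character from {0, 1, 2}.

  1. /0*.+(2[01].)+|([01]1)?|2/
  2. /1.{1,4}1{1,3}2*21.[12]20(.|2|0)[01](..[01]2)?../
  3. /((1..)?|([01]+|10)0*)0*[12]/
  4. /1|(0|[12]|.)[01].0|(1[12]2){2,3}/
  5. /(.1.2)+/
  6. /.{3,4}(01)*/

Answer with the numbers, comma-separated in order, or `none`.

1 → no match
2 → no match — must start with "1"
3 → no match
4 → no match
5 → match
6 → no match

5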